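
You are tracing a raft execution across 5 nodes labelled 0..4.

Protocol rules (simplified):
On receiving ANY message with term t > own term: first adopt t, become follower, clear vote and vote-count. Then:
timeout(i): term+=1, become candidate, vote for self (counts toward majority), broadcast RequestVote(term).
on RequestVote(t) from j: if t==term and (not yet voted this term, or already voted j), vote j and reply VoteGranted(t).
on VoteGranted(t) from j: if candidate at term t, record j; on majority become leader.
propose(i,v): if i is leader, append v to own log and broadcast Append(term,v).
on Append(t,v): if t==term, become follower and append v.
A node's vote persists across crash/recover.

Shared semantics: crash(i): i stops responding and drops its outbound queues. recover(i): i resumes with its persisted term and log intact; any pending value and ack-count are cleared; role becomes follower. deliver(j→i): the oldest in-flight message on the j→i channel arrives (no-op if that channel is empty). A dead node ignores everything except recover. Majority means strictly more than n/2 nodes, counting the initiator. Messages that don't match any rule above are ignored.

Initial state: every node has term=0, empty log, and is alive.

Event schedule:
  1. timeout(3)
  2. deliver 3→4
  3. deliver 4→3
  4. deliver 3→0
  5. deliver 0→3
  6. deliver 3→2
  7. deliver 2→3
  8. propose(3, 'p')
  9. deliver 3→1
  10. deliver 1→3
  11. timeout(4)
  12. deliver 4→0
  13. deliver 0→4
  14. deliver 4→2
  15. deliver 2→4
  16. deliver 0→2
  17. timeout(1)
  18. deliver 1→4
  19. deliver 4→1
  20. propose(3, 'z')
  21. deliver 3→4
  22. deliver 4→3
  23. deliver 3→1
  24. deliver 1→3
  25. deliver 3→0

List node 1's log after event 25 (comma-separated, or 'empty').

empty

step 1 timeout(3): 3={cand,t=1,log=-}
step 2 deliver 3→4: 4={foll,t=1,log=-}
step 3 deliver 4→3: —
step 4 deliver 3→0: 0={foll,t=1,log=-}
step 5 deliver 0→3: 3={lead,t=1,log=-}
step 6 deliver 3→2: 2={foll,t=1,log=-}
step 7 deliver 2→3: —
step 8 propose(3,'p'): 3={lead,t=1,log=p}
step 9 deliver 3→1: 1={foll,t=1,log=-}
step 10 deliver 1→3: —
step 11 timeout(4): 4={cand,t=2,log=-}
step 12 deliver 4→0: 0={foll,t=2,log=-}
step 13 deliver 0→4: —
step 14 deliver 4→2: 2={foll,t=2,log=-}
step 15 deliver 2→4: 4={lead,t=2,log=-}
step 16 deliver 0→2: —
step 17 timeout(1): 1={cand,t=2,log=-}
step 18 deliver 1→4: —
step 19 deliver 4→1: —
step 20 propose(3,'z'): 3={lead,t=1,log=p,z}
step 21 deliver 3→4: —
step 22 deliver 4→3: 3={foll,t=2,log=p,z}
step 23 deliver 3→1: —
step 24 deliver 1→3: —
step 25 deliver 3→0: —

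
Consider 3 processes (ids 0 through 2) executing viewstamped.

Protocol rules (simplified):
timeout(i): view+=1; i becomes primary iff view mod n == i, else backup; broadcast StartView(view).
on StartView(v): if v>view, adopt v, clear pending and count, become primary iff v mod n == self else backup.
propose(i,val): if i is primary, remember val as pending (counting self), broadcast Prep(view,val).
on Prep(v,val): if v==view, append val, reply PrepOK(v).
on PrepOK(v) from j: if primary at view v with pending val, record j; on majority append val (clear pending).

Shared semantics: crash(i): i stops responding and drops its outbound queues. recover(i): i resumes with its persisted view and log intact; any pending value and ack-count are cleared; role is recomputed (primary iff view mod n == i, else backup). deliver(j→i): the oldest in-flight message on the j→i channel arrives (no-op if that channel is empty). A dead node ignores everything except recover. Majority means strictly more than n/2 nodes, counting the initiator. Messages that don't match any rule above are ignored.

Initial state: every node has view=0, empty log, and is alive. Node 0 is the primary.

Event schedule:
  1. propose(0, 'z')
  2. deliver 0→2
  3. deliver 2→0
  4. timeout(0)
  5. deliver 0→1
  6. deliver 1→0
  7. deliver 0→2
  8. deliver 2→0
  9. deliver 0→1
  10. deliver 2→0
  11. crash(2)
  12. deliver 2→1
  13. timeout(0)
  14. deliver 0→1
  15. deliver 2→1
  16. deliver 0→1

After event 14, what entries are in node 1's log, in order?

step 1 propose(0,'z'): —
step 2 deliver 0→2: 2={back,v=0,log=z}
step 3 deliver 2→0: 0={prim,v=0,log=z}
step 4 timeout(0): 0={back,v=1,log=z}
step 5 deliver 0→1: 1={back,v=0,log=z}
step 6 deliver 1→0: —
step 7 deliver 0→2: 2={back,v=1,log=z}
step 8 deliver 2→0: —
step 9 deliver 0→1: 1={prim,v=1,log=z}
step 10 deliver 2→0: —
step 11 crash(2): 2={✗back,v=1,log=z}
step 12 deliver 2→1: —
step 13 timeout(0): 0={back,v=2,log=z}
step 14 deliver 0→1: 1={back,v=2,log=z}

z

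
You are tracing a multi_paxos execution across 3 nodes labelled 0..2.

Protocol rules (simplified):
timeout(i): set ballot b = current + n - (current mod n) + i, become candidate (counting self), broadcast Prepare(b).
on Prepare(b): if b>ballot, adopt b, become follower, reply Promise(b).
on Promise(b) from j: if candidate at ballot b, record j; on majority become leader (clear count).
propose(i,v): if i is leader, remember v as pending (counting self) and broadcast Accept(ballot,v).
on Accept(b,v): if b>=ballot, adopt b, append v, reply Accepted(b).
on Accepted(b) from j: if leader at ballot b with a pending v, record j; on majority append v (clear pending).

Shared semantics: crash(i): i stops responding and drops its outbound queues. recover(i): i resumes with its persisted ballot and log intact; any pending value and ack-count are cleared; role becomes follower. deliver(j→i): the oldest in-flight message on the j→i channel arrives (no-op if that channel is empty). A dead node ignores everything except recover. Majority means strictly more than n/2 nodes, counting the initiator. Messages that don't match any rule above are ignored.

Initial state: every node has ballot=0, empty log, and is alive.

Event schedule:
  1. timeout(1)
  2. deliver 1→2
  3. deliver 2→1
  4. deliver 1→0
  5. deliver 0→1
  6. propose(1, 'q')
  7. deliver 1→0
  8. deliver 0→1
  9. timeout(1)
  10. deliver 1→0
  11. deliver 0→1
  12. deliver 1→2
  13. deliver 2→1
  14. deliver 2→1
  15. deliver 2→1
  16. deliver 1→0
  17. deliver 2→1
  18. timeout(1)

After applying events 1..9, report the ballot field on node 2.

[1] timeout(1) → N1(cand b4 [-])
[2] deliver 1→2 → N2(foll b4 [-])
[3] deliver 2→1 → N1(lead b4 [-])
[4] deliver 1→0 → N0(foll b4 [-])
[5] deliver 0→1 → ∅
[6] propose(1,'q') → ∅
[7] deliver 1→0 → N0(foll b4 [q])
[8] deliver 0→1 → N1(lead b4 [q])
[9] timeout(1) → N1(cand b7 [q])

4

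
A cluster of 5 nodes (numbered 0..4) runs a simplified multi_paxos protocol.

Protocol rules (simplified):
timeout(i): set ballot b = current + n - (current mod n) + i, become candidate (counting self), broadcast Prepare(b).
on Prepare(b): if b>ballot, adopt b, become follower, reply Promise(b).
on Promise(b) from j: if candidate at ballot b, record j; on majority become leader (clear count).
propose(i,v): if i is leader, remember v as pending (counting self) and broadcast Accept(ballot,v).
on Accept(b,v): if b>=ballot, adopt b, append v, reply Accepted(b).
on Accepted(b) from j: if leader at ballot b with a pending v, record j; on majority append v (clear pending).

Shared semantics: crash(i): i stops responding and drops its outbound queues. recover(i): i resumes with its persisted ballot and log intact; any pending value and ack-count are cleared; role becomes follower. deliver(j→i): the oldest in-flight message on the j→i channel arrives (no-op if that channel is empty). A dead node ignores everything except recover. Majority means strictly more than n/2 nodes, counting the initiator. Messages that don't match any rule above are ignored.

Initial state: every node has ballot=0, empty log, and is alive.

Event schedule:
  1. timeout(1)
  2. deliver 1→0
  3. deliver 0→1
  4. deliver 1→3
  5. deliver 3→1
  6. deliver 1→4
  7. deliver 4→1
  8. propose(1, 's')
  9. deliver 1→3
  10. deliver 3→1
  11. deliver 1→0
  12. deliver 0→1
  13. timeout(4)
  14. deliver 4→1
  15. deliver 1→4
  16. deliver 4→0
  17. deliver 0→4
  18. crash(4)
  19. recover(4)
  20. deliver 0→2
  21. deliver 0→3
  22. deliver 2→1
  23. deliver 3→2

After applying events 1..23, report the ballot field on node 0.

14

after 1 — timeout(1): n1:cand/b6/[-]
after 2 — deliver 1→0: n0:foll/b6/[-]
after 3 — deliver 0→1: ·
after 4 — deliver 1→3: n3:foll/b6/[-]
after 5 — deliver 3→1: n1:lead/b6/[-]
after 6 — deliver 1→4: n4:foll/b6/[-]
after 7 — deliver 4→1: ·
after 8 — propose(1,'s'): ·
after 9 — deliver 1→3: n3:foll/b6/[s]
after 10 — deliver 3→1: ·
after 11 — deliver 1→0: n0:foll/b6/[s]
after 12 — deliver 0→1: n1:lead/b6/[s]
after 13 — timeout(4): n4:cand/b14/[-]
after 14 — deliver 4→1: n1:foll/b14/[s]
after 15 — deliver 1→4: ·
after 16 — deliver 4→0: n0:foll/b14/[s]
after 17 — deliver 0→4: ·
after 18 — crash(4): n4:✗cand/b14/[-]
after 19 — recover(4): n4:foll/b14/[-]
after 20 — deliver 0→2: ·
after 21 — deliver 0→3: ·
after 22 — deliver 2→1: ·
after 23 — deliver 3→2: ·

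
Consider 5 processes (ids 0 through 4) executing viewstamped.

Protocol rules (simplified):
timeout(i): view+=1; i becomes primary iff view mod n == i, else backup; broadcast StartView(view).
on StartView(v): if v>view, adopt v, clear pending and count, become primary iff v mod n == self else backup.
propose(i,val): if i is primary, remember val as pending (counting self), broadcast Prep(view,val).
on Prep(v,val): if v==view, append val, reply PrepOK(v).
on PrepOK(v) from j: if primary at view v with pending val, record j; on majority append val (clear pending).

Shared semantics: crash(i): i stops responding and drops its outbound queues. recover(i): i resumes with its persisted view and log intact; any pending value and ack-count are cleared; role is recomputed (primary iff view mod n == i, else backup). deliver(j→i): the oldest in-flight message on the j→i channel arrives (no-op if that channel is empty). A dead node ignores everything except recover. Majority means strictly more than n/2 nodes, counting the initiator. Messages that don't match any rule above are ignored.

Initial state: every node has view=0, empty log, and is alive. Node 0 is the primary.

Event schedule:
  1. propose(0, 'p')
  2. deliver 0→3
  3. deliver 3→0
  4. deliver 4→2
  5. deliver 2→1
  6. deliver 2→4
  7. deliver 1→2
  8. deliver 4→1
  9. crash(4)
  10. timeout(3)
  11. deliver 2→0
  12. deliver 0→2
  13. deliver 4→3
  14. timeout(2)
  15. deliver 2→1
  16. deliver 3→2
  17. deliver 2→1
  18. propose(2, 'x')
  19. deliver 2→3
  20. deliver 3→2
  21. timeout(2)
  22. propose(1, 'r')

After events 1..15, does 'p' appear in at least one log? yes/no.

step 1 propose(0,'p'): —
step 2 deliver 0→3: 3={back,v=0,log=p}
step 3 deliver 3→0: —
step 4 deliver 4→2: —
step 5 deliver 2→1: —
step 6 deliver 2→4: —
step 7 deliver 1→2: —
step 8 deliver 4→1: —
step 9 crash(4): 4={✗back,v=0,log=-}
step 10 timeout(3): 3={back,v=1,log=p}
step 11 deliver 2→0: —
step 12 deliver 0→2: 2={back,v=0,log=p}
step 13 deliver 4→3: —
step 14 timeout(2): 2={back,v=1,log=p}
step 15 deliver 2→1: 1={prim,v=1,log=-}

yes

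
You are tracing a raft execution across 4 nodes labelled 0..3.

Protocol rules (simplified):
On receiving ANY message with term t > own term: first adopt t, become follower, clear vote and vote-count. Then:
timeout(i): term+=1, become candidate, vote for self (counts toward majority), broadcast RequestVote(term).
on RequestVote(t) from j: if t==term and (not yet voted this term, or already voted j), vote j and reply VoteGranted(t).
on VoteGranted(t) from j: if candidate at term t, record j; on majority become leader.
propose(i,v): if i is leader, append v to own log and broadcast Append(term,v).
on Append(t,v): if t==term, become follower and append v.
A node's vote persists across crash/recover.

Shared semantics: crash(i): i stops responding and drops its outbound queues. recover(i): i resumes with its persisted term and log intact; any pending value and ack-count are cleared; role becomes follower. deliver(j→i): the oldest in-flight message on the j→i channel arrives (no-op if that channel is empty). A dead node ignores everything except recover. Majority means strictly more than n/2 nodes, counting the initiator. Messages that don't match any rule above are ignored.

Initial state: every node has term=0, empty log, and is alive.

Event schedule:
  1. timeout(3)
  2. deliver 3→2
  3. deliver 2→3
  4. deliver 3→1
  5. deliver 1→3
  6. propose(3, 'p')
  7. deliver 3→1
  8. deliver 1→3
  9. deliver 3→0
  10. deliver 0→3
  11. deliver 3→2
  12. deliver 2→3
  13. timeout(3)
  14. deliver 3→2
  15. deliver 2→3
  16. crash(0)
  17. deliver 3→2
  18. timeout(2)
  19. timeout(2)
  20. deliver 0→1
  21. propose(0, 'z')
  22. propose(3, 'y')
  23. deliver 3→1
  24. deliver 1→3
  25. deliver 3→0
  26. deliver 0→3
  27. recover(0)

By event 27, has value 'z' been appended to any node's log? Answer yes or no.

after 1 — timeout(3): n3:cand/t1/[-]
after 2 — deliver 3→2: n2:foll/t1/[-]
after 3 — deliver 2→3: ·
after 4 — deliver 3→1: n1:foll/t1/[-]
after 5 — deliver 1→3: n3:lead/t1/[-]
after 6 — propose(3,'p'): n3:lead/t1/[p]
after 7 — deliver 3→1: n1:foll/t1/[p]
after 8 — deliver 1→3: ·
after 9 — deliver 3→0: n0:foll/t1/[-]
after 10 — deliver 0→3: ·
after 11 — deliver 3→2: n2:foll/t1/[p]
after 12 — deliver 2→3: ·
after 13 — timeout(3): n3:cand/t2/[p]
after 14 — deliver 3→2: n2:foll/t2/[p]
after 15 — deliver 2→3: ·
after 16 — crash(0): n0:✗foll/t1/[-]
after 17 — deliver 3→2: ·
after 18 — timeout(2): n2:cand/t3/[p]
after 19 — timeout(2): n2:cand/t4/[p]
after 20 — deliver 0→1: ·
after 21 — propose(0,'z'): ·
after 22 — propose(3,'y'): ·
after 23 — deliver 3→1: n1:foll/t2/[p]
after 24 — deliver 1→3: n3:lead/t2/[p]
after 25 — deliver 3→0: ·
after 26 — deliver 0→3: ·
after 27 — recover(0): n0:foll/t1/[-]

no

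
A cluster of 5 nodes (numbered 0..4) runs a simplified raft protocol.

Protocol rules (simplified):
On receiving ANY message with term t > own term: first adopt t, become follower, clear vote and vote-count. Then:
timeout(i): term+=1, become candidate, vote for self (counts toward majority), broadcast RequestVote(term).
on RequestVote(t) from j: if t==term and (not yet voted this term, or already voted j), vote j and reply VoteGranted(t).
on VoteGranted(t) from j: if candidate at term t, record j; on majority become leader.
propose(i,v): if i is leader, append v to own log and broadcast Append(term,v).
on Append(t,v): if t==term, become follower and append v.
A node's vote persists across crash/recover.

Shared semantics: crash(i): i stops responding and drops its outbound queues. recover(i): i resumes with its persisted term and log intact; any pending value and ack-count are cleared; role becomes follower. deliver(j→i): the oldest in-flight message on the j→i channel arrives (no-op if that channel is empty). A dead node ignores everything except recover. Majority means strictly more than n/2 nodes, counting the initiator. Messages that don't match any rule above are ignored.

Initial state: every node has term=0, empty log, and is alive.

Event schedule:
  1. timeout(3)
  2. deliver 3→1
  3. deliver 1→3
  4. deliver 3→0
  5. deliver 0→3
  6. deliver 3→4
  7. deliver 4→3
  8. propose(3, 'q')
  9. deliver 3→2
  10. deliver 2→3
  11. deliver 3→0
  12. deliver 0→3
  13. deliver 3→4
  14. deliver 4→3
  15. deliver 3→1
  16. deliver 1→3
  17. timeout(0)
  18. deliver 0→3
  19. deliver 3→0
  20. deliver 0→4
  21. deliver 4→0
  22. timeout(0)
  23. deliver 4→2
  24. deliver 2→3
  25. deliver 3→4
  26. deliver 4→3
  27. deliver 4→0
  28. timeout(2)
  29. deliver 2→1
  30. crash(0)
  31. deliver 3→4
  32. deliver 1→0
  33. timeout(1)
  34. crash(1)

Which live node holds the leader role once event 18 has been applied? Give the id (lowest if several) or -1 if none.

-1

[1] timeout(3) → N3(cand t1 [-])
[2] deliver 3→1 → N1(foll t1 [-])
[3] deliver 1→3 → ∅
[4] deliver 3→0 → N0(foll t1 [-])
[5] deliver 0→3 → N3(lead t1 [-])
[6] deliver 3→4 → N4(foll t1 [-])
[7] deliver 4→3 → ∅
[8] propose(3,'q') → N3(lead t1 [q])
[9] deliver 3→2 → N2(foll t1 [-])
[10] deliver 2→3 → ∅
[11] deliver 3→0 → N0(foll t1 [q])
[12] deliver 0→3 → ∅
[13] deliver 3→4 → N4(foll t1 [q])
[14] deliver 4→3 → ∅
[15] deliver 3→1 → N1(foll t1 [q])
[16] deliver 1→3 → ∅
[17] timeout(0) → N0(cand t2 [q])
[18] deliver 0→3 → N3(foll t2 [q])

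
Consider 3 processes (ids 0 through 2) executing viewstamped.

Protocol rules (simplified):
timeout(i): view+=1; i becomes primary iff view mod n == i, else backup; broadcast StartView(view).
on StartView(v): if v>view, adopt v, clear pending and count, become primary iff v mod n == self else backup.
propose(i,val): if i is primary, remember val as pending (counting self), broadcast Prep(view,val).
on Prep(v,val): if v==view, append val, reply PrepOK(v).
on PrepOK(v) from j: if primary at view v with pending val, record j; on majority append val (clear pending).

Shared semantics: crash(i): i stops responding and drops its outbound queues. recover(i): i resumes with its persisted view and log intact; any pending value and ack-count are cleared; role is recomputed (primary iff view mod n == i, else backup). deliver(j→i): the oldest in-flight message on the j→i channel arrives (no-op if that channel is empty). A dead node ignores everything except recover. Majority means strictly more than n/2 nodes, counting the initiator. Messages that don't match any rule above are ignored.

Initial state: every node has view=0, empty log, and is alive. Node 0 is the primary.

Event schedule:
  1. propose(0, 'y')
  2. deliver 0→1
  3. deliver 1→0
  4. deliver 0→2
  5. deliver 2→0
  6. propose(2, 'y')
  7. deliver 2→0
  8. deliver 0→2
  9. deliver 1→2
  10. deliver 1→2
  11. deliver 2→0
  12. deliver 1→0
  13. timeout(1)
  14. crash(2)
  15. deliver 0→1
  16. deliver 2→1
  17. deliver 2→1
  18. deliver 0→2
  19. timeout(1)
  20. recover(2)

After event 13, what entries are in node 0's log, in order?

1. propose(0,'y'):  nop
2. deliver 0→1:  <1:back v0 y>
3. deliver 1→0:  <0:prim v0 y>
4. deliver 0→2:  <2:back v0 y>
5. deliver 2→0:  nop
6. propose(2,'y'):  nop
7. deliver 2→0:  nop
8. deliver 0→2:  nop
9. deliver 1→2:  nop
10. deliver 1→2:  nop
11. deliver 2→0:  nop
12. deliver 1→0:  nop
13. timeout(1):  <1:prim v1 y>

y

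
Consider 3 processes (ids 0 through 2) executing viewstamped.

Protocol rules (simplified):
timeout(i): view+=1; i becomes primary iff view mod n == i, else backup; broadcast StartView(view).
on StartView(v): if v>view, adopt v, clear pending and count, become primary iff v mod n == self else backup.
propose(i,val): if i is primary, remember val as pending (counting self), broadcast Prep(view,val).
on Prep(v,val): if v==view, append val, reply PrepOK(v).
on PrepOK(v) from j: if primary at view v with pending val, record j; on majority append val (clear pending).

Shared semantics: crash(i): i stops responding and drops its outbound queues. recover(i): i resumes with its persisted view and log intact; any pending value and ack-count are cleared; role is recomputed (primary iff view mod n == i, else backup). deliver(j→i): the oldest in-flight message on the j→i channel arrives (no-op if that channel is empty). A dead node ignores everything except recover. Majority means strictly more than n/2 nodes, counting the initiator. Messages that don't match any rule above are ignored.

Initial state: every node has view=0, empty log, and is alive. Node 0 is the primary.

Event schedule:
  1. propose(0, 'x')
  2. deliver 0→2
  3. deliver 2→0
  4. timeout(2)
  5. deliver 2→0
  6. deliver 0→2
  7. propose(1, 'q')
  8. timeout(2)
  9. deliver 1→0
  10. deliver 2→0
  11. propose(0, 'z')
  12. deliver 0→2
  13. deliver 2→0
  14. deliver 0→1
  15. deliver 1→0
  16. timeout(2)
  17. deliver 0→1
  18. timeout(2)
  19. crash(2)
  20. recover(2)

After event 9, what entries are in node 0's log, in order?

1. propose(0,'x'):  nop
2. deliver 0→2:  <2:back v0 x>
3. deliver 2→0:  <0:prim v0 x>
4. timeout(2):  <2:back v1 x>
5. deliver 2→0:  <0:back v1 x>
6. deliver 0→2:  nop
7. propose(1,'q'):  nop
8. timeout(2):  <2:prim v2 x>
9. deliver 1→0:  nop

x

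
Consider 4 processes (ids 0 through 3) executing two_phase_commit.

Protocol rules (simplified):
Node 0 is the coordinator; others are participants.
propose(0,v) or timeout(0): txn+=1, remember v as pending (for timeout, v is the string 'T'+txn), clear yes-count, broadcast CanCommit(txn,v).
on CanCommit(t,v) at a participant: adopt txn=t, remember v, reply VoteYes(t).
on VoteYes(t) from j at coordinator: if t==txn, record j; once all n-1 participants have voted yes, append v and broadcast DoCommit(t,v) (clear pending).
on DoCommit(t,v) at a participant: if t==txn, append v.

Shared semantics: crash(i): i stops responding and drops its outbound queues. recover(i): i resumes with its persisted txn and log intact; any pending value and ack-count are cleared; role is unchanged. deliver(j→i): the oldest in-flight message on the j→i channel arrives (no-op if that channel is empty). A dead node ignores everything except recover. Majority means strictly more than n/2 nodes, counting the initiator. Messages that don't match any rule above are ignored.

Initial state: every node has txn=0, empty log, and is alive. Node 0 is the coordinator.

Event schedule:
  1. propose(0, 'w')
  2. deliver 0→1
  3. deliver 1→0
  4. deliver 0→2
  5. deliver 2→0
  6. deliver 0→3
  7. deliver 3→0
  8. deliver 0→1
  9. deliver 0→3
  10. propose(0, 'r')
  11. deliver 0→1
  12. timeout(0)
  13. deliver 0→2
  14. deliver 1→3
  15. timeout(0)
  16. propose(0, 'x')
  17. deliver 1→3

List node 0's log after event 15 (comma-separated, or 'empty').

[1] propose(0,'w') → N0(coor t1 [-])
[2] deliver 0→1 → N1(part t1 [-])
[3] deliver 1→0 → ∅
[4] deliver 0→2 → N2(part t1 [-])
[5] deliver 2→0 → ∅
[6] deliver 0→3 → N3(part t1 [-])
[7] deliver 3→0 → N0(coor t1 [w])
[8] deliver 0→1 → N1(part t1 [w])
[9] deliver 0→3 → N3(part t1 [w])
[10] propose(0,'r') → N0(coor t2 [w])
[11] deliver 0→1 → N1(part t2 [w])
[12] timeout(0) → N0(coor t3 [w])
[13] deliver 0→2 → N2(part t1 [w])
[14] deliver 1→3 → ∅
[15] timeout(0) → N0(coor t4 [w])

w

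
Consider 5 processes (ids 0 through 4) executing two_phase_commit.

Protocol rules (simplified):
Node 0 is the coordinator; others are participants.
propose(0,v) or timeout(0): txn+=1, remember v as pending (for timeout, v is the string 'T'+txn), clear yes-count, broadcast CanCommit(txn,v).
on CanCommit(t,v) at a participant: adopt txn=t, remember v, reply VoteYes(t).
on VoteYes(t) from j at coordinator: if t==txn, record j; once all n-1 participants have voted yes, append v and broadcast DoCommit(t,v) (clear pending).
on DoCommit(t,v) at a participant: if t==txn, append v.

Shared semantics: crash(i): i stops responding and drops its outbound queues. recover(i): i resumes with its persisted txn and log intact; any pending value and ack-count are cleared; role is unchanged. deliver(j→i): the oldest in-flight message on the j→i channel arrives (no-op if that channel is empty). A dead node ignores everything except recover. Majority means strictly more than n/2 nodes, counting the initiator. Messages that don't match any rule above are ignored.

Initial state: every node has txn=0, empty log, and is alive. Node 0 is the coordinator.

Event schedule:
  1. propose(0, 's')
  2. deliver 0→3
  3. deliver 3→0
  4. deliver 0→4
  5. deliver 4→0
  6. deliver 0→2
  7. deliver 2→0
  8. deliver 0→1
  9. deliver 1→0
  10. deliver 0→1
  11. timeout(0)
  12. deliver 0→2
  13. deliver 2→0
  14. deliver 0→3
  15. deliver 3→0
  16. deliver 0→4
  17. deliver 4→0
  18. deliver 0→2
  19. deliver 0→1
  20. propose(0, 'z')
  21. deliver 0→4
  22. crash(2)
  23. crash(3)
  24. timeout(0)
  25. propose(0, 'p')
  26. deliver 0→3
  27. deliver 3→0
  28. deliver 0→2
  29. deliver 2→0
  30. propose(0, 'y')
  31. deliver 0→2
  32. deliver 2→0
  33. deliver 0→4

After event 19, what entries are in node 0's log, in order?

s

e1 propose(0,'s'): 0[coor,t=1,-]
e2 deliver 0→3: 3[part,t=1,-]
e3 deliver 3→0: ·
e4 deliver 0→4: 4[part,t=1,-]
e5 deliver 4→0: ·
e6 deliver 0→2: 2[part,t=1,-]
e7 deliver 2→0: ·
e8 deliver 0→1: 1[part,t=1,-]
e9 deliver 1→0: 0[coor,t=1,s]
e10 deliver 0→1: 1[part,t=1,s]
e11 timeout(0): 0[coor,t=2,s]
e12 deliver 0→2: 2[part,t=1,s]
e13 deliver 2→0: ·
e14 deliver 0→3: 3[part,t=1,s]
e15 deliver 3→0: ·
e16 deliver 0→4: 4[part,t=1,s]
e17 deliver 4→0: ·
e18 deliver 0→2: 2[part,t=2,s]
e19 deliver 0→1: 1[part,t=2,s]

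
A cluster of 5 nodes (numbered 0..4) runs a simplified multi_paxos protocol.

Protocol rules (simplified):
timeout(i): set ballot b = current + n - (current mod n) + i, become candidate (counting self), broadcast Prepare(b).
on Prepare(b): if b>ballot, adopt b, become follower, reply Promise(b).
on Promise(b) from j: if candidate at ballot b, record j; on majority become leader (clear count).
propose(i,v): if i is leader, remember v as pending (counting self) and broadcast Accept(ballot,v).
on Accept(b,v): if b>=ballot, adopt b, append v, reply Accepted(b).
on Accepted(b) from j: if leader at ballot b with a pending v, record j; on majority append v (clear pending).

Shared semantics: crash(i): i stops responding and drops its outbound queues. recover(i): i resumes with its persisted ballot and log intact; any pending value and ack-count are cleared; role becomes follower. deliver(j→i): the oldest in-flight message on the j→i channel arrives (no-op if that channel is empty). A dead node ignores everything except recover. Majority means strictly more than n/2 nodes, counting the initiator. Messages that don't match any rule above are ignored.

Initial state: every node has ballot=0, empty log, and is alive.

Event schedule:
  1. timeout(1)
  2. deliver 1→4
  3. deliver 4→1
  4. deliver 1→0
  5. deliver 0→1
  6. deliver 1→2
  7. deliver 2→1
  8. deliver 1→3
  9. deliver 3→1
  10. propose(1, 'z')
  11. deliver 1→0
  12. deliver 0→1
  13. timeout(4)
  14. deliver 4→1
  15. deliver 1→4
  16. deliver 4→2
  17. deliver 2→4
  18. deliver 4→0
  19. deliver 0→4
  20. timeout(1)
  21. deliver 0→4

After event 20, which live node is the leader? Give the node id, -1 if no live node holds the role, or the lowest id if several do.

4

1. timeout(1):  <1:cand b6 ->
2. deliver 1→4:  <4:foll b6 ->
3. deliver 4→1:  nop
4. deliver 1→0:  <0:foll b6 ->
5. deliver 0→1:  <1:lead b6 ->
6. deliver 1→2:  <2:foll b6 ->
7. deliver 2→1:  nop
8. deliver 1→3:  <3:foll b6 ->
9. deliver 3→1:  nop
10. propose(1,'z'):  nop
11. deliver 1→0:  <0:foll b6 z>
12. deliver 0→1:  nop
13. timeout(4):  <4:cand b14 ->
14. deliver 4→1:  <1:foll b14 ->
15. deliver 1→4:  nop
16. deliver 4→2:  <2:foll b14 ->
17. deliver 2→4:  nop
18. deliver 4→0:  <0:foll b14 z>
19. deliver 0→4:  <4:lead b14 ->
20. timeout(1):  <1:cand b16 ->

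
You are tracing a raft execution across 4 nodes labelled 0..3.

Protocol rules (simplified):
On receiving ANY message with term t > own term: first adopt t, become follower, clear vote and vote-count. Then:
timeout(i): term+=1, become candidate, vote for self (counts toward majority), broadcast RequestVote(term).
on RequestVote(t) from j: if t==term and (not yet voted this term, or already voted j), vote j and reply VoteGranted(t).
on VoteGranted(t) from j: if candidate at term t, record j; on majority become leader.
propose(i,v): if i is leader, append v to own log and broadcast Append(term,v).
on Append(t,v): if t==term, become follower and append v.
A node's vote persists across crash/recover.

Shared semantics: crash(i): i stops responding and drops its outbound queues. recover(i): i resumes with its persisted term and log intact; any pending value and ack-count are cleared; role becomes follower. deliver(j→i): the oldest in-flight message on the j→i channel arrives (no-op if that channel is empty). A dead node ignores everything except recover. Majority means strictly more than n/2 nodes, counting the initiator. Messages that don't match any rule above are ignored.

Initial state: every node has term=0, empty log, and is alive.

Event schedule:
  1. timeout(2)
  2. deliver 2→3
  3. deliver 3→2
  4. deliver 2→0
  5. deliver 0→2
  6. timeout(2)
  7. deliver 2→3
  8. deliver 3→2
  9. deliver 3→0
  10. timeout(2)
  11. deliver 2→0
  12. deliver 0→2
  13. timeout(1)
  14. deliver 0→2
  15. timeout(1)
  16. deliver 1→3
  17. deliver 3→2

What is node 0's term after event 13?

2

1. timeout(2):  <2:cand t1 ->
2. deliver 2→3:  <3:foll t1 ->
3. deliver 3→2:  nop
4. deliver 2→0:  <0:foll t1 ->
5. deliver 0→2:  <2:lead t1 ->
6. timeout(2):  <2:cand t2 ->
7. deliver 2→3:  <3:foll t2 ->
8. deliver 3→2:  nop
9. deliver 3→0:  nop
10. timeout(2):  <2:cand t3 ->
11. deliver 2→0:  <0:foll t2 ->
12. deliver 0→2:  nop
13. timeout(1):  <1:cand t1 ->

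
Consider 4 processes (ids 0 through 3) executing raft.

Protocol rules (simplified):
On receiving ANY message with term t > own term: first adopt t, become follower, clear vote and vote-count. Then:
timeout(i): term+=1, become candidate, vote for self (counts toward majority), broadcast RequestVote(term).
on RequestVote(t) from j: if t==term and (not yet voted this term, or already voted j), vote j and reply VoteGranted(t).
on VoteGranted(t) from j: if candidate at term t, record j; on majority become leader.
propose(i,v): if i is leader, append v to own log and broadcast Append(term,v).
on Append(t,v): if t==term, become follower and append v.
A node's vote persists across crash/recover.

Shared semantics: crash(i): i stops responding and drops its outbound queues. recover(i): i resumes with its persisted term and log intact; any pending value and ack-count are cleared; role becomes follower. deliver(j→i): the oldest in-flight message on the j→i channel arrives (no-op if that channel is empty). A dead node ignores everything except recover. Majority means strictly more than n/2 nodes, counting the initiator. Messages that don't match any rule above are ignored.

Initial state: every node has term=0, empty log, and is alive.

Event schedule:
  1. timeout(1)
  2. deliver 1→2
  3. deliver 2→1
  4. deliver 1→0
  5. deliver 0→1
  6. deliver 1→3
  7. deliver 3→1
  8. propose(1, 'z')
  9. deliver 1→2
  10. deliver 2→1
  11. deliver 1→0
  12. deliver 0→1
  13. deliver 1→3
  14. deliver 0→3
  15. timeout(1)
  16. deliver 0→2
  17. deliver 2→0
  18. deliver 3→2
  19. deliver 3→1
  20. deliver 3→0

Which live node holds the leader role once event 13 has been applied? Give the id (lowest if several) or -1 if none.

1. timeout(1):  <1:cand t1 ->
2. deliver 1→2:  <2:foll t1 ->
3. deliver 2→1:  nop
4. deliver 1→0:  <0:foll t1 ->
5. deliver 0→1:  <1:lead t1 ->
6. deliver 1→3:  <3:foll t1 ->
7. deliver 3→1:  nop
8. propose(1,'z'):  <1:lead t1 z>
9. deliver 1→2:  <2:foll t1 z>
10. deliver 2→1:  nop
11. deliver 1→0:  <0:foll t1 z>
12. deliver 0→1:  nop
13. deliver 1→3:  <3:foll t1 z>

1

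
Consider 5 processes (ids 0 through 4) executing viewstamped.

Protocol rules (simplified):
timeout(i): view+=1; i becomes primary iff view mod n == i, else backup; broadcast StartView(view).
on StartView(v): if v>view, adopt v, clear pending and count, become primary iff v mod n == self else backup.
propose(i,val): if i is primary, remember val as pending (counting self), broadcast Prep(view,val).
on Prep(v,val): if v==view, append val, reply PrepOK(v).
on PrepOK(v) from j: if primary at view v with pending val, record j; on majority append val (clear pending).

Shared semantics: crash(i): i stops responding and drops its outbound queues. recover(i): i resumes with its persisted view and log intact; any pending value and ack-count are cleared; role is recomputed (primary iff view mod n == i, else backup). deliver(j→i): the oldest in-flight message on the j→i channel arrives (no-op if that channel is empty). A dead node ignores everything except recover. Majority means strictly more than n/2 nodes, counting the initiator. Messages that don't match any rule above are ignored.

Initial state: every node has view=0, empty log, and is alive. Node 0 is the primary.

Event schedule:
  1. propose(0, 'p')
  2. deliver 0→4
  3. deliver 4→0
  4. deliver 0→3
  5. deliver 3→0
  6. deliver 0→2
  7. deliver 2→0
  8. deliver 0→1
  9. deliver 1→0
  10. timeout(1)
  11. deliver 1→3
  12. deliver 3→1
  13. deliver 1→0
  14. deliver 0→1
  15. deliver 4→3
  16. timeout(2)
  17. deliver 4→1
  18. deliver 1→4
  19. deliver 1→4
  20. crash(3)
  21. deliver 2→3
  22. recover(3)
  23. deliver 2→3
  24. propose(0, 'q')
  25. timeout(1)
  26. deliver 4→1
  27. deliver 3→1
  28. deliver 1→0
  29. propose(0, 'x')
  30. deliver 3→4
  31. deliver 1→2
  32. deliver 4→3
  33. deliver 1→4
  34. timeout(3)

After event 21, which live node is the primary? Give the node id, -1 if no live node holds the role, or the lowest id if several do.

1

step 1 propose(0,'p'): —
step 2 deliver 0→4: 4={back,v=0,log=p}
step 3 deliver 4→0: —
step 4 deliver 0→3: 3={back,v=0,log=p}
step 5 deliver 3→0: 0={prim,v=0,log=p}
step 6 deliver 0→2: 2={back,v=0,log=p}
step 7 deliver 2→0: —
step 8 deliver 0→1: 1={back,v=0,log=p}
step 9 deliver 1→0: —
step 10 timeout(1): 1={prim,v=1,log=p}
step 11 deliver 1→3: 3={back,v=1,log=p}
step 12 deliver 3→1: —
step 13 deliver 1→0: 0={back,v=1,log=p}
step 14 deliver 0→1: —
step 15 deliver 4→3: —
step 16 timeout(2): 2={back,v=1,log=p}
step 17 deliver 4→1: —
step 18 deliver 1→4: 4={back,v=1,log=p}
step 19 deliver 1→4: —
step 20 crash(3): 3={✗back,v=1,log=p}
step 21 deliver 2→3: —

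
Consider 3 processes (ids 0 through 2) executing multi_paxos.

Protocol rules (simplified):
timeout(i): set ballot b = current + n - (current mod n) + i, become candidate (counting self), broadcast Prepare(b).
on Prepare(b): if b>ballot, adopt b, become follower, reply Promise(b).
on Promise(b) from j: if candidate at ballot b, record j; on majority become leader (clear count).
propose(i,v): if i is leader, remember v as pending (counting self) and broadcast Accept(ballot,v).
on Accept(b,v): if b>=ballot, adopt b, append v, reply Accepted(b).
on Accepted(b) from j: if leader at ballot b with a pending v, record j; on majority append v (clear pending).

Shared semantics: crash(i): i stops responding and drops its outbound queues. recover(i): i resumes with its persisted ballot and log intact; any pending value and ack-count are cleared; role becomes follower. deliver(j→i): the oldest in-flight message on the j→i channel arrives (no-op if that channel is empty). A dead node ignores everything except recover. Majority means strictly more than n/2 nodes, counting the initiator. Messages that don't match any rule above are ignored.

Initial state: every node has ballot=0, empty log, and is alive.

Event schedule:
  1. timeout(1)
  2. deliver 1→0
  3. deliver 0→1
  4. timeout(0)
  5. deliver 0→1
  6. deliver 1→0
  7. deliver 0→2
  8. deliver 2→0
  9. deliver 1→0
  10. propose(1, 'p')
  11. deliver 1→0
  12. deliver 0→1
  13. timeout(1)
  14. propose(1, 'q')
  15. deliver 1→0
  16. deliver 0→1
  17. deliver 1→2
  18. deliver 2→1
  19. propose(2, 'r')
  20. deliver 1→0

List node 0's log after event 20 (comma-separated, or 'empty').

step 1 timeout(1): 1={cand,b=4,log=-}
step 2 deliver 1→0: 0={foll,b=4,log=-}
step 3 deliver 0→1: 1={lead,b=4,log=-}
step 4 timeout(0): 0={cand,b=6,log=-}
step 5 deliver 0→1: 1={foll,b=6,log=-}
step 6 deliver 1→0: 0={lead,b=6,log=-}
step 7 deliver 0→2: 2={foll,b=6,log=-}
step 8 deliver 2→0: —
step 9 deliver 1→0: —
step 10 propose(1,'p'): —
step 11 deliver 1→0: —
step 12 deliver 0→1: —
step 13 timeout(1): 1={cand,b=10,log=-}
step 14 propose(1,'q'): —
step 15 deliver 1→0: 0={foll,b=10,log=-}
step 16 deliver 0→1: 1={lead,b=10,log=-}
step 17 deliver 1→2: —
step 18 deliver 2→1: —
step 19 propose(2,'r'): —
step 20 deliver 1→0: —

empty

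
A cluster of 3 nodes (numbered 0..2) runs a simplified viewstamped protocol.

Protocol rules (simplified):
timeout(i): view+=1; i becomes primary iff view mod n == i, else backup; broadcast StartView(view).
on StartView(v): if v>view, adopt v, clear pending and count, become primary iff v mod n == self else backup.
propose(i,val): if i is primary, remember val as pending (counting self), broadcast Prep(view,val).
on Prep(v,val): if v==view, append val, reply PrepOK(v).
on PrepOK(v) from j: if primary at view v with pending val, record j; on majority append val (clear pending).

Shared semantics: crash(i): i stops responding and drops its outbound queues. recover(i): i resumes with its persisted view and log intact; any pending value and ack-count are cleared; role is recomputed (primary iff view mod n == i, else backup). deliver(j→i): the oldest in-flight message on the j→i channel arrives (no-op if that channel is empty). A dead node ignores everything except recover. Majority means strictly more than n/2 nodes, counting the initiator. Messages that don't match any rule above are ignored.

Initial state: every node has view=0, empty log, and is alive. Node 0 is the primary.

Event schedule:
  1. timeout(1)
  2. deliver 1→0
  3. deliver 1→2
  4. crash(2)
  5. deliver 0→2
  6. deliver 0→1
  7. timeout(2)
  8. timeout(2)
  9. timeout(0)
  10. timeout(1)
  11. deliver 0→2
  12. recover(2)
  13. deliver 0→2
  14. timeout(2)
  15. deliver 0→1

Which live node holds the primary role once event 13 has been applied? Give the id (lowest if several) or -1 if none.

2

[1] timeout(1) → N1(prim v1 [-])
[2] deliver 1→0 → N0(back v1 [-])
[3] deliver 1→2 → N2(back v1 [-])
[4] crash(2) → N2(✗back v1 [-])
[5] deliver 0→2 → ∅
[6] deliver 0→1 → ∅
[7] timeout(2) → ∅
[8] timeout(2) → ∅
[9] timeout(0) → N0(back v2 [-])
[10] timeout(1) → N1(back v2 [-])
[11] deliver 0→2 → ∅
[12] recover(2) → N2(back v1 [-])
[13] deliver 0→2 → N2(prim v2 [-])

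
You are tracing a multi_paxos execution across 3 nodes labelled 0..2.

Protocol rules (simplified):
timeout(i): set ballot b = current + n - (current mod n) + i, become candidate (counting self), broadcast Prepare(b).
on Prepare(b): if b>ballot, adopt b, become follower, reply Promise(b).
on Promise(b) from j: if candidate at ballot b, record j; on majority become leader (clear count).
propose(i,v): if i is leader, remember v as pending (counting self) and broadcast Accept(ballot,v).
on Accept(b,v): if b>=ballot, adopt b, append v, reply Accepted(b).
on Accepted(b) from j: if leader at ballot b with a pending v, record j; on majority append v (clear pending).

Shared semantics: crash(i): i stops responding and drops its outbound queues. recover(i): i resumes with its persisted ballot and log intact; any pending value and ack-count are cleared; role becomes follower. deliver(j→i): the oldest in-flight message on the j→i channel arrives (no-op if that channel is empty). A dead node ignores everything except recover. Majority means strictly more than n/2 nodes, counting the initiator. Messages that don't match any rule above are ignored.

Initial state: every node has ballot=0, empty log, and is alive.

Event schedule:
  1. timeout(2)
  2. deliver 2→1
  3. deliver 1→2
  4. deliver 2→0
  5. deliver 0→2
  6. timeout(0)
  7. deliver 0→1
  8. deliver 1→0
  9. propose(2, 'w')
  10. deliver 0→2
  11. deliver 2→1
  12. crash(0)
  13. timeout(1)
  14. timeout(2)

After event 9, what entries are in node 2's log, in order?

[1] timeout(2) → N2(cand b5 [-])
[2] deliver 2→1 → N1(foll b5 [-])
[3] deliver 1→2 → N2(lead b5 [-])
[4] deliver 2→0 → N0(foll b5 [-])
[5] deliver 0→2 → ∅
[6] timeout(0) → N0(cand b6 [-])
[7] deliver 0→1 → N1(foll b6 [-])
[8] deliver 1→0 → N0(lead b6 [-])
[9] propose(2,'w') → ∅

empty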